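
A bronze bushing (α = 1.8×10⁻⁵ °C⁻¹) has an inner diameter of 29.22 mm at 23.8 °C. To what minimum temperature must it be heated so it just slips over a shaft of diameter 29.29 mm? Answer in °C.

Required Δd = 29.29 − 29.22 = 0.07 mm
Δd = αd₀ΔT ⇒ ΔT = Δd/(αd₀) = 0.07 / (1.8×10⁻⁵ × 29.22) = 133.09 K
T_min = 23.8 + 133.09 = 156.89 °C

T = 157 °C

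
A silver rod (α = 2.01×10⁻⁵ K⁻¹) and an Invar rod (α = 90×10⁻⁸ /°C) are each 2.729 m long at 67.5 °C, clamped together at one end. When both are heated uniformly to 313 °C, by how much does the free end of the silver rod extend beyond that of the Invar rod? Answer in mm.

ΔT = 245.5 K
silver: ΔL = 2.01×10⁻⁵ × 2.729 m × 245.5 = 1.3466×10⁻² m = 13.466 mm
Invar: ΔL = 90×10⁻⁸ × 2.729 m × 245.5 = 6.0297×10⁻⁴ m = 0.60297 mm
difference = 13.466 − 0.60297 = 12.86303 mm

12.9 mm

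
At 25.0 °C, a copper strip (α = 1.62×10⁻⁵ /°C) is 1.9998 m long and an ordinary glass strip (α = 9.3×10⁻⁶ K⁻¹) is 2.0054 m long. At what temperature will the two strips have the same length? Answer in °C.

T = 432.4 °C

L₁(1 + α₁ΔT) = L₂(1 + α₂ΔT) ⇒ ΔT = (L₂ − L₁)/(α₁L₁ − α₂L₂)
L₂ − L₁ = 2.0054 − 1.9998 = 5.60×10⁻³ m
α₁L₁ − α₂L₂ = 1.62×10⁻⁵×1.9998 − 9.3×10⁻⁶×2.0054 = 1.374654×10⁻⁵ m/K
ΔT = 5.60×10⁻³ / 1.374654×10⁻⁵ = 407.375 K
T = 25.0 + 407.375 = 432.375 °C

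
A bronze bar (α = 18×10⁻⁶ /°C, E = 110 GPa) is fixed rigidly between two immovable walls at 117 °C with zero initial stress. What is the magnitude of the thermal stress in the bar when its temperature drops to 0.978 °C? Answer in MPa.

σ = 230 MPa

Fully constrained: the free strain ε = αΔT is blocked, so σ = Eε = EαΔT.
|ΔT| = 116.022 K
σ = 110×10⁹ × 18×10⁻⁶ × 116.022 = 2.30×10⁸ Pa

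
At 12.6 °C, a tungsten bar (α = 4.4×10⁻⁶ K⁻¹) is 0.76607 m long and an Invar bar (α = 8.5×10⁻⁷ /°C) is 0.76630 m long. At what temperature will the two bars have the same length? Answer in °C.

T = 97.18 °C

Equal length when α₁L₁ΔT − α₂L₂ΔT = L₂ − L₁ = 2.30×10⁻⁴ m
α₁L₁ = 3.370708×10⁻⁶, α₂L₂ = 6.51355×10⁻⁷ → Δ(αL) = 2.719353×10⁻⁶ m/K
ΔT = 2.30×10⁻⁴ / 2.719353×10⁻⁶ = 84.5789 K, so T = 12.6 + 84.5789 = 97.1789 °C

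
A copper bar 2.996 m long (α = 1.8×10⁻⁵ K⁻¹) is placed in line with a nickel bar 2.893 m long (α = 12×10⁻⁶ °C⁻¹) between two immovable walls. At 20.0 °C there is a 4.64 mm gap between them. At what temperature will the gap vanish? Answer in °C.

T = 72.3 °C

Gap closes when ΔL₁ + ΔL₂ = 4.64 mm = 4.64×10⁻³ m
(α₁L₁ + α₂L₂)ΔT = g
α₁L₁ + α₂L₂ = 1.8×10⁻⁵×2.996 + 12×10⁻⁶×2.893 = 8.8644×10⁻⁵ m/K
ΔT = 4.64×10⁻³ / 8.8644×10⁻⁵ = 52.344 K
T = 20.0 + 52.344 = 72.344 °C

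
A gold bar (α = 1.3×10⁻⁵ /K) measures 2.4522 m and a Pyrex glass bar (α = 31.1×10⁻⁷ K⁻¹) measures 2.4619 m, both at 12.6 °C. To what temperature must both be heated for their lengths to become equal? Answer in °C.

T = 413.1 °C

Equal length when α₁L₁ΔT − α₂L₂ΔT = L₂ − L₁ = 9.70×10⁻³ m
α₁L₁ = 3.18786×10⁻⁵, α₂L₂ = 7.656509×10⁻⁶ → Δ(αL) = 2.4222091×10⁻⁵ m/K
ΔT = 9.70×10⁻³ / 2.4222091×10⁻⁵ = 400.461 K, so T = 12.6 + 400.461 = 413.061 °C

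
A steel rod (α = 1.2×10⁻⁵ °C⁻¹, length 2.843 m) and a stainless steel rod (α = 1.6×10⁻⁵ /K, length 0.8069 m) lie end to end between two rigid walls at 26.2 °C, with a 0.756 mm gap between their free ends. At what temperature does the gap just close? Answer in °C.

Gap closes when ΔL₁ + ΔL₂ = 0.756 mm = 7.56×10⁻⁴ m
(α₁L₁ + α₂L₂)ΔT = g
α₁L₁ + α₂L₂ = 1.2×10⁻⁵×2.843 + 1.6×10⁻⁵×0.8069 = 4.70264×10⁻⁵ m/K
ΔT = 7.56×10⁻⁴ / 4.70264×10⁻⁵ = 16.076 K
T = 26.2 + 16.076 = 42.276 °C

T = 42.3 °C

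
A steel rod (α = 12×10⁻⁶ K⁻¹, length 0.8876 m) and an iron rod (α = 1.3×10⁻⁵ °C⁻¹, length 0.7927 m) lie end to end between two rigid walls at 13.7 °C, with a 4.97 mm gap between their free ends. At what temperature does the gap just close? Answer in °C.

Gap closes when ΔL₁ + ΔL₂ = 4.97 mm = 4.97×10⁻³ m
(α₁L₁ + α₂L₂)ΔT = g
α₁L₁ + α₂L₂ = 12×10⁻⁶×0.8876 + 1.3×10⁻⁵×0.7927 = 2.09563×10⁻⁵ m/K
ΔT = 4.97×10⁻³ / 2.09563×10⁻⁵ = 237.16 K
T = 13.7 + 237.16 = 250.86 °C

T = 251 °C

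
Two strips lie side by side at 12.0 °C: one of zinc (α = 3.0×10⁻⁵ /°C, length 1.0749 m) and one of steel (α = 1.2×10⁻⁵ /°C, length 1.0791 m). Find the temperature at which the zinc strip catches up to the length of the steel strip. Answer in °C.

L₁(1 + α₁ΔT) = L₂(1 + α₂ΔT) ⇒ ΔT = (L₂ − L₁)/(α₁L₁ − α₂L₂)
L₂ − L₁ = 1.0791 − 1.0749 = 4.20×10⁻³ m
α₁L₁ − α₂L₂ = 3.0×10⁻⁵×1.0749 − 1.2×10⁻⁵×1.0791 = 1.92978×10⁻⁵ m/K
ΔT = 4.20×10⁻³ / 1.92978×10⁻⁵ = 217.641 K
T = 12.0 + 217.641 = 229.641 °C

T = 229.6 °C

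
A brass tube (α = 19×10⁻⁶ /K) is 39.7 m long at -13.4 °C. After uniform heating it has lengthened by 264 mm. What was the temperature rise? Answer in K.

ΔT = 350 K

ΔL = αL₀ΔT ⇒ ΔT = ΔL / (αL₀)
ΔT = 264×10⁻³ m / (19×10⁻⁶ × 39.7 m) = 349.99 K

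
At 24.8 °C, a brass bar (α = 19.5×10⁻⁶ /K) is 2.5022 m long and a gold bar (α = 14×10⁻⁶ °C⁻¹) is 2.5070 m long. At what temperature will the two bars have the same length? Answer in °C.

T = 375.3 °C

L₁(1 + α₁ΔT) = L₂(1 + α₂ΔT) ⇒ ΔT = (L₂ − L₁)/(α₁L₁ − α₂L₂)
L₂ − L₁ = 2.5070 − 2.5022 = 4.80×10⁻³ m
α₁L₁ − α₂L₂ = 19.5×10⁻⁶×2.5022 − 14×10⁻⁶×2.5070 = 1.36949×10⁻⁵ m/K
ΔT = 4.80×10⁻³ / 1.36949×10⁻⁵ = 350.495 K
T = 24.8 + 350.495 = 375.295 °C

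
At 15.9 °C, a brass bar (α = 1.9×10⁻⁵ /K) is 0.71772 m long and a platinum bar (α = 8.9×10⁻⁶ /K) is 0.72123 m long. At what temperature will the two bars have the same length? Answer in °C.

L₁(1 + α₁ΔT) = L₂(1 + α₂ΔT) ⇒ ΔT = (L₂ − L₁)/(α₁L₁ − α₂L₂)
L₂ − L₁ = 0.72123 − 0.71772 = 3.51×10⁻³ m
α₁L₁ − α₂L₂ = 1.9×10⁻⁵×0.71772 − 8.9×10⁻⁶×0.72123 = 7.217733×10⁻⁶ m/K
ΔT = 3.51×10⁻³ / 7.217733×10⁻⁶ = 486.302 K
T = 15.9 + 486.302 = 502.202 °C

T = 502.2 °C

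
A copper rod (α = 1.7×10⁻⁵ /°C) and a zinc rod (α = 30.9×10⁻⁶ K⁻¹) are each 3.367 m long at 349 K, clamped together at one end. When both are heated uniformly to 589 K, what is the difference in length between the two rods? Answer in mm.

11.2 mm

ΔT = 240 K
copper: ΔL = 1.7×10⁻⁵ × 3.367 m × 240 = 1.3737×10⁻² m = 13.737 mm
zinc: ΔL = 30.9×10⁻⁶ × 3.367 m × 240 = 2.4970×10⁻² m = 24.970 mm
difference = 24.970 − 13.737 = 11.233 mm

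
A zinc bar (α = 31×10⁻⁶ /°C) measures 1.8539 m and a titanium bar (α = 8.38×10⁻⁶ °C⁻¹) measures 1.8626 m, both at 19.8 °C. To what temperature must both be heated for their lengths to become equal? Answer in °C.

Equal length when α₁L₁ΔT − α₂L₂ΔT = L₂ − L₁ = 8.70×10⁻³ m
α₁L₁ = 5.74709×10⁻⁵, α₂L₂ = 1.5608588×10⁻⁵ → Δ(αL) = 4.1862312×10⁻⁵ m/K
ΔT = 8.70×10⁻³ / 4.1862312×10⁻⁵ = 207.824 K, so T = 19.8 + 207.824 = 227.624 °C

T = 227.6 °C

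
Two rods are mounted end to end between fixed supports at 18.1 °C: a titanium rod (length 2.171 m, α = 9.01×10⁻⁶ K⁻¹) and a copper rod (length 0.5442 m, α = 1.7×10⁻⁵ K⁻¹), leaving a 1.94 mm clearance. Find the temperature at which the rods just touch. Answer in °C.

T = 85.4 °C

α₁L₁ = 1.956071×10⁻⁵ m/K, α₂L₂ = 9.2514×10⁻⁶ m/K → total 2.881211×10⁻⁵ m/K
ΔT = g/(α₁L₁+α₂L₂) = 1.94×10⁻³ / 2.881211×10⁻⁵ = 67.333 K
T = 18.1 + 67.333 = 85.433 °C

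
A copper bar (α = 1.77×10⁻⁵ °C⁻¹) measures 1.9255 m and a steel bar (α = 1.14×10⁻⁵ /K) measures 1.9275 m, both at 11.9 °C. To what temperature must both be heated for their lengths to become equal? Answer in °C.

Equal length when α₁L₁ΔT − α₂L₂ΔT = L₂ − L₁ = 2.00×10⁻³ m
α₁L₁ = 3.408135×10⁻⁵, α₂L₂ = 2.19735×10⁻⁵ → Δ(αL) = 1.210785×10⁻⁵ m/K
ΔT = 2.00×10⁻³ / 1.210785×10⁻⁵ = 165.182 K, so T = 11.9 + 165.182 = 177.082 °C

T = 177.1 °C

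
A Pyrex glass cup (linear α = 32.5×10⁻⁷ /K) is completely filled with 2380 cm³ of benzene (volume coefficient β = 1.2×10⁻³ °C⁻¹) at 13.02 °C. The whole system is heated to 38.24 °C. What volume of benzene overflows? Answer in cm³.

71.4 cm³

The cup also expands: β_container ≈ 3α = 9.75×10⁻⁶ /K
Net overflow = V₀(β_liq − 3α_cont)ΔT
β − 3α = 1.20×10⁻³ − 9.75×10⁻⁶ = 1.19025×10⁻³ /K; ΔT = 25.22 K
ΔV = 2380 × 1.19025×10⁻³ × 25.22 = 71.4 cm³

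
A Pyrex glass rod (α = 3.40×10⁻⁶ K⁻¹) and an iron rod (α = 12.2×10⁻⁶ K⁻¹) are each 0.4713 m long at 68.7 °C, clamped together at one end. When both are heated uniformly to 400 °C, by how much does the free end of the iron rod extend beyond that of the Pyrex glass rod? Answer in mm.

ΔT = 331.3 K
Pyrex glass: ΔL = 3.40×10⁻⁶ × 0.4713 m × 331.3 = 5.3088×10⁻⁴ m = 0.53088 mm
iron: ΔL = 12.2×10⁻⁶ × 0.4713 m × 331.3 = 1.9049×10⁻³ m = 1.9049 mm
difference = 1.9049 − 0.53088 = 1.37402 mm

1.37 mm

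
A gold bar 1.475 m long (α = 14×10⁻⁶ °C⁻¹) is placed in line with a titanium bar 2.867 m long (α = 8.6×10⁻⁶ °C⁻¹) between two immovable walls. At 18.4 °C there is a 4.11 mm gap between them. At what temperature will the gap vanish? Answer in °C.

T = 109 °C

Gap closes when ΔL₁ + ΔL₂ = 4.11 mm = 4.11×10⁻³ m
(α₁L₁ + α₂L₂)ΔT = g
α₁L₁ + α₂L₂ = 14×10⁻⁶×1.475 + 8.6×10⁻⁶×2.867 = 4.53062×10⁻⁵ m/K
ΔT = 4.11×10⁻³ / 4.53062×10⁻⁵ = 90.72 K
T = 18.4 + 90.72 = 109.12 °C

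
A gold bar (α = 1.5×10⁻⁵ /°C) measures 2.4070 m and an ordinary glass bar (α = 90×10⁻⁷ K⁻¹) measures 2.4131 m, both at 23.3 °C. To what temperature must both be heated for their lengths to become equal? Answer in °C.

Equal length when α₁L₁ΔT − α₂L₂ΔT = L₂ − L₁ = 6.10×10⁻³ m
α₁L₁ = 3.6105×10⁻⁵, α₂L₂ = 2.17179×10⁻⁵ → Δ(αL) = 1.43871×10⁻⁵ m/K
ΔT = 6.10×10⁻³ / 1.43871×10⁻⁵ = 423.991 K, so T = 23.3 + 423.991 = 447.291 °C

T = 447.3 °C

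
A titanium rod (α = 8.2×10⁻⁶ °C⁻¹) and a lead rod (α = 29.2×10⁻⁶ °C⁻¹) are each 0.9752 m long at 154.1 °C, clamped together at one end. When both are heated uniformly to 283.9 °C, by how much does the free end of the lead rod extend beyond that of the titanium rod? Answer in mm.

2.66 mm

ΔT = 129.8 K
titanium: ΔL = 8.2×10⁻⁶ × 0.9752 m × 129.8 = 1.0380×10⁻³ m = 1.0380 mm
lead: ΔL = 29.2×10⁻⁶ × 0.9752 m × 129.8 = 3.6962×10⁻³ m = 3.6962 mm
difference = 3.6962 − 1.0380 = 2.6582 mm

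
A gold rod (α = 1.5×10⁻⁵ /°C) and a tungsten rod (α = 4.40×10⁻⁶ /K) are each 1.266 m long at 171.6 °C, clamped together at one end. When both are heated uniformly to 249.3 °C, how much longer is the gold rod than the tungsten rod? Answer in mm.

ΔT = 77.7 K
gold: ΔL = 1.5×10⁻⁵ × 1.266 m × 77.7 = 1.4755×10⁻³ m = 1.4755 mm
tungsten: ΔL = 4.40×10⁻⁶ × 1.266 m × 77.7 = 4.3282×10⁻⁴ m = 0.43282 mm
difference = 1.4755 − 0.43282 = 1.04268 mm

1.04 mm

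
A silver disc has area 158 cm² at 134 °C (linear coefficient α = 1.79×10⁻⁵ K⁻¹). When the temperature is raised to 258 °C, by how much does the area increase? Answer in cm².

Area coefficient ≈ 2α; |ΔT| = 124 K
ΔA = 2αA₀ΔT = 2(1.79×10⁻⁵)(158)(124) = 0.701 cm²

ΔA = 0.701 cm²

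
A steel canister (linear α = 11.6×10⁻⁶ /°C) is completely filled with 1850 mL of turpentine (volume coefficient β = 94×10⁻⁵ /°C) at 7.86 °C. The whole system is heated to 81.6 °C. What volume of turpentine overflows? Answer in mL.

123 mL

The canister also expands: β_container ≈ 3α = 3.48×10⁻⁵ /K
Net overflow = V₀(β_liq − 3α_cont)ΔT
β − 3α = 9.40×10⁻⁴ − 3.48×10⁻⁵ = 9.052×10⁻⁴ /K; ΔT = 73.74 K
ΔV = 1850 × 9.052×10⁻⁴ × 73.74 = 123 mL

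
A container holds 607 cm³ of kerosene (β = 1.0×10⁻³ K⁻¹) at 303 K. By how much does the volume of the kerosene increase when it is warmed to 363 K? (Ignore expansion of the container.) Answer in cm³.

ΔV = 36.4 cm³

|ΔT| = |363 − 303| = 60 K
ΔV = βV₀ΔT = (1.0×10⁻³)(607)(60) = 36.4 cm³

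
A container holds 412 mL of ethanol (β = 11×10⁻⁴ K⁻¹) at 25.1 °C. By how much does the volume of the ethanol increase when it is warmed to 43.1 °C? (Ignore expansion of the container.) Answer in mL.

|ΔT| = |43.1 − 25.1| = 18.0 K
ΔV = βV₀ΔT = (11×10⁻⁴)(412)(18.0) = 8.16 mL

ΔV = 8.16 mL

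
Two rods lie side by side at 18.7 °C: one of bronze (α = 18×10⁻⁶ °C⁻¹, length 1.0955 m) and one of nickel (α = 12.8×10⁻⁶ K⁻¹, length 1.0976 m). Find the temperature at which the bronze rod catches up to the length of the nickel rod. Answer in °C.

T = 389.1 °C

L₁(1 + α₁ΔT) = L₂(1 + α₂ΔT) ⇒ ΔT = (L₂ − L₁)/(α₁L₁ − α₂L₂)
L₂ − L₁ = 1.0976 − 1.0955 = 2.10×10⁻³ m
α₁L₁ − α₂L₂ = 18×10⁻⁶×1.0955 − 12.8×10⁻⁶×1.0976 = 5.66972×10⁻⁶ m/K
ΔT = 2.10×10⁻³ / 5.66972×10⁻⁶ = 370.389 K
T = 18.7 + 370.389 = 389.089 °C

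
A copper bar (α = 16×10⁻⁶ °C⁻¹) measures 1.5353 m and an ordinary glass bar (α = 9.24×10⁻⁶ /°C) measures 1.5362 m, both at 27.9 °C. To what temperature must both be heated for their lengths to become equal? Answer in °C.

L₁(1 + α₁ΔT) = L₂(1 + α₂ΔT) ⇒ ΔT = (L₂ − L₁)/(α₁L₁ − α₂L₂)
L₂ − L₁ = 1.5362 − 1.5353 = 9.00×10⁻⁴ m
α₁L₁ − α₂L₂ = 16×10⁻⁶×1.5353 − 9.24×10⁻⁶×1.5362 = 1.0370312×10⁻⁵ m/K
ΔT = 9.00×10⁻⁴ / 1.0370312×10⁻⁵ = 86.786 K
T = 27.9 + 86.786 = 114.686 °C

T = 114.7 °C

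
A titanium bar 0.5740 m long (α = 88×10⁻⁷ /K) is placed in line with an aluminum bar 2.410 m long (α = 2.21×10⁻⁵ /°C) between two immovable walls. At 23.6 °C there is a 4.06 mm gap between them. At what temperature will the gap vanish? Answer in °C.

Gap closes when ΔL₁ + ΔL₂ = 4.06 mm = 4.06×10⁻³ m
(α₁L₁ + α₂L₂)ΔT = g
α₁L₁ + α₂L₂ = 88×10⁻⁷×0.5740 + 2.21×10⁻⁵×2.410 = 5.83122×10⁻⁵ m/K
ΔT = 4.06×10⁻³ / 5.83122×10⁻⁵ = 69.625 K
T = 23.6 + 69.625 = 93.225 °C

T = 93.2 °C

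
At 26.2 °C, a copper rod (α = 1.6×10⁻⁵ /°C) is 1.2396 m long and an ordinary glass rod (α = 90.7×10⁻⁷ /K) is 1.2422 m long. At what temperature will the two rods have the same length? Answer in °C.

T = 329.7 °C

Equal length when α₁L₁ΔT − α₂L₂ΔT = L₂ − L₁ = 2.60×10⁻³ m
α₁L₁ = 1.98336×10⁻⁵, α₂L₂ = 1.1266754×10⁻⁵ → Δ(αL) = 8.566846×10⁻⁶ m/K
ΔT = 2.60×10⁻³ / 8.566846×10⁻⁶ = 303.496 K, so T = 26.2 + 303.496 = 329.696 °C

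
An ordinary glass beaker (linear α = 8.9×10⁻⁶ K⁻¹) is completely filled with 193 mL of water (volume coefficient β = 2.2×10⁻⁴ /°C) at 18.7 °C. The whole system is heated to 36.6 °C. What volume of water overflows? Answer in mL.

The beaker also expands: β_container ≈ 3α = 2.67×10⁻⁵ /K
Net overflow = V₀(β_liq − 3α_cont)ΔT
β − 3α = 2.20×10⁻⁴ − 2.67×10⁻⁵ = 1.933×10⁻⁴ /K; ΔT = 17.9 K
ΔV = 193 × 1.933×10⁻⁴ × 17.9 = 0.668 mL

0.668 mL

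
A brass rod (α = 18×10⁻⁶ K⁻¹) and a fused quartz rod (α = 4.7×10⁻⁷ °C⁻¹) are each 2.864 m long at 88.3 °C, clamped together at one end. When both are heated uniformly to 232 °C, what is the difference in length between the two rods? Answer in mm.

7.21 mm

ΔT = 143.7 K
brass: ΔL = 18×10⁻⁶ × 2.864 m × 143.7 = 7.4080×10⁻³ m = 7.4080 mm
fused quartz: ΔL = 4.7×10⁻⁷ × 2.864 m × 143.7 = 1.9343×10⁻⁴ m = 0.19343 mm
difference = 7.4080 − 0.19343 = 7.21457 mm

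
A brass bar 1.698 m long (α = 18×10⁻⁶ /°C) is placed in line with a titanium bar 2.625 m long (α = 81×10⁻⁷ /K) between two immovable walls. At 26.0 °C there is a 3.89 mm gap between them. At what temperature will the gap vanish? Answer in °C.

T = 101 °C

Gap closes when ΔL₁ + ΔL₂ = 3.89 mm = 3.89×10⁻³ m
(α₁L₁ + α₂L₂)ΔT = g
α₁L₁ + α₂L₂ = 18×10⁻⁶×1.698 + 81×10⁻⁷×2.625 = 5.18265×10⁻⁵ m/K
ΔT = 3.89×10⁻³ / 5.18265×10⁻⁵ = 75.06 K
T = 26.0 + 75.06 = 101.06 °C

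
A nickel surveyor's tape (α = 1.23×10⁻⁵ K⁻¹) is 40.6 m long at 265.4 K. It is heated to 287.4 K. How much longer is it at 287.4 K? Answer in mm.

|ΔT| = |287.4 − 265.4| = 22.0 K
ΔL = αL₀ΔT = (1.23×10⁻⁵)(40.6)(22.0) = 1.10×10⁻² m

ΔL = 11.0 mm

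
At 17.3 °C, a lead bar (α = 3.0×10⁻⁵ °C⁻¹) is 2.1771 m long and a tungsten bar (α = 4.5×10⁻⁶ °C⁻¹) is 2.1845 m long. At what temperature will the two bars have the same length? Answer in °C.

Equal length when α₁L₁ΔT − α₂L₂ΔT = L₂ − L₁ = 7.40×10⁻³ m
α₁L₁ = 6.5313×10⁻⁵, α₂L₂ = 9.83025×10⁻⁶ → Δ(αL) = 5.548275×10⁻⁵ m/K
ΔT = 7.40×10⁻³ / 5.548275×10⁻⁵ = 133.375 K, so T = 17.3 + 133.375 = 150.675 °C

T = 150.7 °C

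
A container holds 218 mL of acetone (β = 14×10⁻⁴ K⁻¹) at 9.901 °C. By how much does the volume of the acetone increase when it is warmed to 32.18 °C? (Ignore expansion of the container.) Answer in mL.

ΔV = 6.80 mL

|ΔT| = |32.18 − 9.901| = 22.279 K
ΔV = βV₀ΔT = (14×10⁻⁴)(218)(22.279) = 6.80 mL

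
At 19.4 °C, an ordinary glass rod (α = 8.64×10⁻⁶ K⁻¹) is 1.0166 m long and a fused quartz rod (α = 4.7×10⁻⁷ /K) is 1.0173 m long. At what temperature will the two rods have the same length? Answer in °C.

Equal length when α₁L₁ΔT − α₂L₂ΔT = L₂ − L₁ = 7.00×10⁻⁴ m
α₁L₁ = 8.783424×10⁻⁶, α₂L₂ = 4.78131×10⁻⁷ → Δ(αL) = 8.305293×10⁻⁶ m/K
ΔT = 7.00×10⁻⁴ / 8.305293×10⁻⁶ = 84.284 K, so T = 19.4 + 84.284 = 103.684 °C

T = 103.7 °C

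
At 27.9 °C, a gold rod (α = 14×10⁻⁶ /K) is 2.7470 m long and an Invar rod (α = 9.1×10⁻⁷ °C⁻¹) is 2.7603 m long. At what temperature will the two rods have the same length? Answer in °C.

T = 397.9 °C

Equal length when α₁L₁ΔT − α₂L₂ΔT = L₂ − L₁ = 1.33×10⁻² m
α₁L₁ = 3.8458×10⁻⁵, α₂L₂ = 2.511873×10⁻⁶ → Δ(αL) = 3.5946127×10⁻⁵ m/K
ΔT = 1.33×10⁻² / 3.5946127×10⁻⁵ = 369.998 K, so T = 27.9 + 369.998 = 397.898 °C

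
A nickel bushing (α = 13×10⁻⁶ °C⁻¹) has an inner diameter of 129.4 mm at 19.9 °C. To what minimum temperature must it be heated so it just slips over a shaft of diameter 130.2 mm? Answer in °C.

T = 495 °C

Required Δd = 130.2 − 129.4 = 0.8 mm
Δd = αd₀ΔT ⇒ ΔT = Δd/(αd₀) = 0.8 / (13×10⁻⁶ × 129.4) = 475.57 K
T_min = 19.9 + 475.57 = 495.47 °C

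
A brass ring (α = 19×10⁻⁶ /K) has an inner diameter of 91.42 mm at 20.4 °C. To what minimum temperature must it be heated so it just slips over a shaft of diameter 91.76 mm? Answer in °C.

Required Δd = 91.76 − 91.42 = 0.34 mm
Δd = αd₀ΔT ⇒ ΔT = Δd/(αd₀) = 0.34 / (19×10⁻⁶ × 91.42) = 195.74 K
T_min = 20.4 + 195.74 = 216.14 °C

T = 216 °C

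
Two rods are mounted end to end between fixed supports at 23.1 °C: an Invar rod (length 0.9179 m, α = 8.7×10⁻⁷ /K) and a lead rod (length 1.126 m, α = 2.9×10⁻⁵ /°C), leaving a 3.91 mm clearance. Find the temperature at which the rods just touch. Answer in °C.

Gap closes when ΔL₁ + ΔL₂ = 3.91 mm = 3.91×10⁻³ m
(α₁L₁ + α₂L₂)ΔT = g
α₁L₁ + α₂L₂ = 8.7×10⁻⁷×0.9179 + 2.9×10⁻⁵×1.126 = 3.3452573×10⁻⁵ m/K
ΔT = 3.91×10⁻³ / 3.3452573×10⁻⁵ = 116.88 K
T = 23.1 + 116.88 = 139.98 °C

T = 140 °C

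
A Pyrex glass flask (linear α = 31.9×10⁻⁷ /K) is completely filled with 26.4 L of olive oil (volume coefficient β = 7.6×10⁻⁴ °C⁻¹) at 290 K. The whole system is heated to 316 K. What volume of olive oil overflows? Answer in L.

The flask also expands: β_container ≈ 3α = 9.57×10⁻⁶ /K
Net overflow = V₀(β_liq − 3α_cont)ΔT
β − 3α = 7.60×10⁻⁴ − 9.57×10⁻⁶ = 7.5043×10⁻⁴ /K; ΔT = 26 K
ΔV = 26.4 × 7.5043×10⁻⁴ × 26 = 0.515 L

0.515 L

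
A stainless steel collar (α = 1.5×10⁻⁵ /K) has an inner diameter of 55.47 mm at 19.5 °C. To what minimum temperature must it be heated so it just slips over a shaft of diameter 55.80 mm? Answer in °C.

T = 416 °C

Required Δd = 55.80 − 55.47 = 0.33 mm
Δd = αd₀ΔT ⇒ ΔT = Δd/(αd₀) = 0.33 / (1.5×10⁻⁵ × 55.47) = 396.61 K
T_min = 19.5 + 396.61 = 416.11 °C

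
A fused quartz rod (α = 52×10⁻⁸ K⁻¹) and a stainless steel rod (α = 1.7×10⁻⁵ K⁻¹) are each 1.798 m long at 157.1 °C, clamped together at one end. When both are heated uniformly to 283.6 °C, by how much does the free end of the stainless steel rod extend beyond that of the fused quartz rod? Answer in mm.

3.75 mm

ΔT = 126.5 K
fused quartz: ΔL = 52×10⁻⁸ × 1.798 m × 126.5 = 1.1827×10⁻⁴ m = 0.11827 mm
stainless steel: ΔL = 1.7×10⁻⁵ × 1.798 m × 126.5 = 3.8666×10⁻³ m = 3.8666 mm
difference = 3.8666 − 0.11827 = 3.74833 mm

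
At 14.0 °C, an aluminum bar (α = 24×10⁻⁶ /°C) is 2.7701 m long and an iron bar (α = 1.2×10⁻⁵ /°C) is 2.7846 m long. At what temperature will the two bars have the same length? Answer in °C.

T = 452.5 °C

L₁(1 + α₁ΔT) = L₂(1 + α₂ΔT) ⇒ ΔT = (L₂ − L₁)/(α₁L₁ − α₂L₂)
L₂ − L₁ = 2.7846 − 2.7701 = 1.45×10⁻² m
α₁L₁ − α₂L₂ = 24×10⁻⁶×2.7701 − 1.2×10⁻⁵×2.7846 = 3.30672×10⁻⁵ m/K
ΔT = 1.45×10⁻² / 3.30672×10⁻⁵ = 438.501 K
T = 14.0 + 438.501 = 452.501 °C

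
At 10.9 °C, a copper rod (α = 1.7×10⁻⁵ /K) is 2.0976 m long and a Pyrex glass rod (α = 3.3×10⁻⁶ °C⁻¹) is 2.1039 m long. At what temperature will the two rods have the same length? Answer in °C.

T = 230.3 °C

Equal length when α₁L₁ΔT − α₂L₂ΔT = L₂ − L₁ = 6.30×10⁻³ m
α₁L₁ = 3.56592×10⁻⁵, α₂L₂ = 6.94287×10⁻⁶ → Δ(αL) = 2.871633×10⁻⁵ m/K
ΔT = 6.30×10⁻³ / 2.871633×10⁻⁵ = 219.387 K, so T = 10.9 + 219.387 = 230.287 °C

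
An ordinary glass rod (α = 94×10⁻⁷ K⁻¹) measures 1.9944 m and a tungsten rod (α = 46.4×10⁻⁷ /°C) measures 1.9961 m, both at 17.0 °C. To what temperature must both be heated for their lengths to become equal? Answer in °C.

L₁(1 + α₁ΔT) = L₂(1 + α₂ΔT) ⇒ ΔT = (L₂ − L₁)/(α₁L₁ − α₂L₂)
L₂ − L₁ = 1.9961 − 1.9944 = 1.70×10⁻³ m
α₁L₁ − α₂L₂ = 94×10⁻⁷×1.9944 − 46.4×10⁻⁷×1.9961 = 9.485456×10⁻⁶ m/K
ΔT = 1.70×10⁻³ / 9.485456×10⁻⁶ = 179.222 K
T = 17.0 + 179.222 = 196.222 °C

T = 196.2 °C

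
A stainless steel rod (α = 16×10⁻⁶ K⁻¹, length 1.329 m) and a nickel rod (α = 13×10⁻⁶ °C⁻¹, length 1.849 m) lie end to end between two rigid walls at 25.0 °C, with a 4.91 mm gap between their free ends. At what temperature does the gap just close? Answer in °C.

Gap closes when ΔL₁ + ΔL₂ = 4.91 mm = 4.91×10⁻³ m
(α₁L₁ + α₂L₂)ΔT = g
α₁L₁ + α₂L₂ = 16×10⁻⁶×1.329 + 13×10⁻⁶×1.849 = 4.5301×10⁻⁵ m/K
ΔT = 4.91×10⁻³ / 4.5301×10⁻⁵ = 108.39 K
T = 25.0 + 108.39 = 133.39 °C

T = 133 °C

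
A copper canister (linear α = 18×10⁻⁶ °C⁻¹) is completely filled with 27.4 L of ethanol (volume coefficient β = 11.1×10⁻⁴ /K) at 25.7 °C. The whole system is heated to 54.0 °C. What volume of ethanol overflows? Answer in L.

The canister also expands: β_container ≈ 3α = 5.4×10⁻⁵ /K
Net overflow = V₀(β_liq − 3α_cont)ΔT
β − 3α = 1.11×10⁻³ − 5.4×10⁻⁵ = 1.056×10⁻³ /K; ΔT = 28.3 K
ΔV = 27.4 × 1.056×10⁻³ × 28.3 = 0.819 L

0.819 L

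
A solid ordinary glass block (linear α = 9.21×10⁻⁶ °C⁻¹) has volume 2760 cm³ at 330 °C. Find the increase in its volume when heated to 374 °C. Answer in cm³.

ΔV = 3.36 cm³

Isotropic solid: β ≈ 3α = 2.8×10⁻⁵ /K; ΔT = 44 K
ΔV = 3αV₀ΔT = 3(9.21×10⁻⁶)(2760)(44) = 3.36 cm³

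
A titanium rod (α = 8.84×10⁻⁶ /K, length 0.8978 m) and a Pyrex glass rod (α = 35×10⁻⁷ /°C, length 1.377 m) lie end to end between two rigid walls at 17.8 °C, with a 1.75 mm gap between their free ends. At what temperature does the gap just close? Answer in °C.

α₁L₁ = 7.936552×10⁻⁶ m/K, α₂L₂ = 4.8195×10⁻⁶ m/K → total 1.2756052×10⁻⁵ m/K
ΔT = g/(α₁L₁+α₂L₂) = 1.75×10⁻³ / 1.2756052×10⁻⁵ = 137.19 K
T = 17.8 + 137.19 = 154.99 °C

T = 155 °C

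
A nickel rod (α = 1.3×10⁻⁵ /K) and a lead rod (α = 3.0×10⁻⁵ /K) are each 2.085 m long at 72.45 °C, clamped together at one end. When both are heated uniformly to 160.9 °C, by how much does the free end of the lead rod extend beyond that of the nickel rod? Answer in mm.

ΔT = 88.45 K
nickel: ΔL = 1.3×10⁻⁵ × 2.085 m × 88.45 = 2.3974×10⁻³ m = 2.3974 mm
lead: ΔL = 3.0×10⁻⁵ × 2.085 m × 88.45 = 5.5325×10⁻³ m = 5.5325 mm
difference = 5.5325 − 2.3974 = 3.1351 mm

3.14 mm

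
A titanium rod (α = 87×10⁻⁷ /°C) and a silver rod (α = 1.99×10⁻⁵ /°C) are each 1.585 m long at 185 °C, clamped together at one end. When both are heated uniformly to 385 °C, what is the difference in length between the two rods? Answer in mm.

ΔT = 200 K
titanium: ΔL = 87×10⁻⁷ × 1.585 m × 200 = 2.7579×10⁻³ m = 2.7579 mm
silver: ΔL = 1.99×10⁻⁵ × 1.585 m × 200 = 6.3083×10⁻³ m = 6.3083 mm
difference = 6.3083 − 2.7579 = 3.5504 mm

3.55 mm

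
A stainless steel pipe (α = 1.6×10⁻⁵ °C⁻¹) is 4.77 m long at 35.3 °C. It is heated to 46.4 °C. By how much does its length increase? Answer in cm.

|ΔT| = |46.4 − 35.3| = 11.1 K
ΔL = αL₀ΔT = (1.6×10⁻⁵)(4.77)(11.1) = 8.47×10⁻⁴ m

ΔL = 0.0847 cm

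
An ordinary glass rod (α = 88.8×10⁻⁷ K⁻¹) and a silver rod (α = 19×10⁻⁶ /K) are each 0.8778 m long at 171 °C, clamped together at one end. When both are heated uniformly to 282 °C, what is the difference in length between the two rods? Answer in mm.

0.986 mm

ΔT = 111 K
ordinary glass: ΔL = 88.8×10⁻⁷ × 0.8778 m × 111 = 8.6523×10⁻⁴ m = 0.86523 mm
silver: ΔL = 19×10⁻⁶ × 0.8778 m × 111 = 1.8513×10⁻³ m = 1.8513 mm
difference = 1.8513 − 0.86523 = 0.98607 mm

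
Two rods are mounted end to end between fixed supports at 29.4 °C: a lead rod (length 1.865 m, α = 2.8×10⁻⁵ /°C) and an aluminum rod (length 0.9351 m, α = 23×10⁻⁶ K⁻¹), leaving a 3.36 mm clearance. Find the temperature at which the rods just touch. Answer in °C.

T = 75.0 °C

Gap closes when ΔL₁ + ΔL₂ = 3.36 mm = 3.36×10⁻³ m
(α₁L₁ + α₂L₂)ΔT = g
α₁L₁ + α₂L₂ = 2.8×10⁻⁵×1.865 + 23×10⁻⁶×0.9351 = 7.37273×10⁻⁵ m/K
ΔT = 3.36×10⁻³ / 7.37273×10⁻⁵ = 45.573 K
T = 29.4 + 45.573 = 74.973 °C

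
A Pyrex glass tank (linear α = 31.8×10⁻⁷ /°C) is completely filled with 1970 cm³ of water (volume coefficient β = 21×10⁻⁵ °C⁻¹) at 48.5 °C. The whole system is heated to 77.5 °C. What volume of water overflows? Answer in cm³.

The tank also expands: β_container ≈ 3α = 9.54×10⁻⁶ /K
Net overflow = V₀(β_liq − 3α_cont)ΔT
β − 3α = 2.10×10⁻⁴ − 9.54×10⁻⁶ = 2.0046×10⁻⁴ /K; ΔT = 29.0 K
ΔV = 1970 × 2.0046×10⁻⁴ × 29.0 = 11.5 cm³

11.5 cm³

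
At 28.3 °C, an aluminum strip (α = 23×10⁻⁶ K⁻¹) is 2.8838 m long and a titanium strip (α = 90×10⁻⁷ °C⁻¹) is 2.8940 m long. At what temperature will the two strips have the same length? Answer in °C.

T = 281.5 °C

Equal length when α₁L₁ΔT − α₂L₂ΔT = L₂ − L₁ = 1.02×10⁻² m
α₁L₁ = 6.63274×10⁻⁵, α₂L₂ = 2.6046×10⁻⁵ → Δ(αL) = 4.02814×10⁻⁵ m/K
ΔT = 1.02×10⁻² / 4.02814×10⁻⁵ = 253.219 K, so T = 28.3 + 253.219 = 281.519 °C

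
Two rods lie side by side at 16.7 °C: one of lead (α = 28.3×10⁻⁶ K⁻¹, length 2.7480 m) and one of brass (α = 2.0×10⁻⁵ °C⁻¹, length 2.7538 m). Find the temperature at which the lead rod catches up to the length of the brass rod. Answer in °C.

T = 272.3 °C

Equal length when α₁L₁ΔT − α₂L₂ΔT = L₂ − L₁ = 5.80×10⁻³ m
α₁L₁ = 7.77684×10⁻⁵, α₂L₂ = 5.5076×10⁻⁵ → Δ(αL) = 2.26924×10⁻⁵ m/K
ΔT = 5.80×10⁻³ / 2.26924×10⁻⁵ = 255.592 K, so T = 16.7 + 255.592 = 272.292 °C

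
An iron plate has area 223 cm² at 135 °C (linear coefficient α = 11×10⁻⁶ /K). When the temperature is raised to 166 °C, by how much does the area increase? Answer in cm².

ΔA = 0.152 cm²

Area coefficient ≈ 2α; |ΔT| = 31 K
ΔA = 2αA₀ΔT = 2(11×10⁻⁶)(223)(31) = 0.152 cm²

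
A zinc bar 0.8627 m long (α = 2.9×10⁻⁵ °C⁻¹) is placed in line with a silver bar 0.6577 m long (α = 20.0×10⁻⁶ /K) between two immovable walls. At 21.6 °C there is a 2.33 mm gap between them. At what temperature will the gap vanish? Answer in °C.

Gap closes when ΔL₁ + ΔL₂ = 2.33 mm = 2.33×10⁻³ m
(α₁L₁ + α₂L₂)ΔT = g
α₁L₁ + α₂L₂ = 2.9×10⁻⁵×0.8627 + 20.0×10⁻⁶×0.6577 = 3.81723×10⁻⁵ m/K
ΔT = 2.33×10⁻³ / 3.81723×10⁻⁵ = 61.039 K
T = 21.6 + 61.039 = 82.639 °C

T = 82.6 °C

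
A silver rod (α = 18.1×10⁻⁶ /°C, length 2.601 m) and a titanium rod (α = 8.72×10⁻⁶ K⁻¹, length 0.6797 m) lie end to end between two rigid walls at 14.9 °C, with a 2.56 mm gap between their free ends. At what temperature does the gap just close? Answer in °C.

T = 63.2 °C

Gap closes when ΔL₁ + ΔL₂ = 2.56 mm = 2.56×10⁻³ m
(α₁L₁ + α₂L₂)ΔT = g
α₁L₁ + α₂L₂ = 18.1×10⁻⁶×2.601 + 8.72×10⁻⁶×0.6797 = 5.3005084×10⁻⁵ m/K
ΔT = 2.56×10⁻³ / 5.3005084×10⁻⁵ = 48.297 K
T = 14.9 + 48.297 = 63.197 °C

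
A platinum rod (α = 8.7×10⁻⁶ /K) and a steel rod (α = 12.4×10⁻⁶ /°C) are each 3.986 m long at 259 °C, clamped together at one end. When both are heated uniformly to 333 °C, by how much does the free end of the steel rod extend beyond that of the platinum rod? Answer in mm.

ΔT = 74 K
platinum: ΔL = 8.7×10⁻⁶ × 3.986 m × 74 = 2.5662×10⁻³ m = 2.5662 mm
steel: ΔL = 12.4×10⁻⁶ × 3.986 m × 74 = 3.6576×10⁻³ m = 3.6576 mm
difference = 3.6576 − 2.5662 = 1.0914 mm

1.09 mm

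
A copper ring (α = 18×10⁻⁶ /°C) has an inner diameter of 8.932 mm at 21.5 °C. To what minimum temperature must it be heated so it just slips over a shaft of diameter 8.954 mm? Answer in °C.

Required Δd = 8.954 − 8.932 = 0.022 mm
Δd = αd₀ΔT ⇒ ΔT = Δd/(αd₀) = 0.022 / (18×10⁻⁶ × 8.932) = 136.84 K
T_min = 21.5 + 136.84 = 158.34 °C

T = 158 °C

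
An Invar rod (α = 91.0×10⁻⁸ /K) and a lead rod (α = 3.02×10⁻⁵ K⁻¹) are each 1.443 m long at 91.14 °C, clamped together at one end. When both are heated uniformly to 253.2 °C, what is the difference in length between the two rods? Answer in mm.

ΔT = 162.06 K
Invar: ΔL = 91.0×10⁻⁸ × 1.443 m × 162.06 = 2.1281×10⁻⁴ m = 0.21281 mm
lead: ΔL = 3.02×10⁻⁵ × 1.443 m × 162.06 = 7.0623×10⁻³ m = 7.0623 mm
difference = 7.0623 − 0.21281 = 6.84949 mm

6.85 mm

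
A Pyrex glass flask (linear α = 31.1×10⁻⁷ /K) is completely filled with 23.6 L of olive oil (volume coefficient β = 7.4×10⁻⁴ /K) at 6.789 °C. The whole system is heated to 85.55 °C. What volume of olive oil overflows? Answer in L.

1.36 L

The flask also expands: β_container ≈ 3α = 9.33×10⁻⁶ /K
Net overflow = V₀(β_liq − 3α_cont)ΔT
β − 3α = 7.40×10⁻⁴ − 9.33×10⁻⁶ = 7.3067×10⁻⁴ /K; ΔT = 78.761 K
ΔV = 23.6 × 7.3067×10⁻⁴ × 78.761 = 1.36 L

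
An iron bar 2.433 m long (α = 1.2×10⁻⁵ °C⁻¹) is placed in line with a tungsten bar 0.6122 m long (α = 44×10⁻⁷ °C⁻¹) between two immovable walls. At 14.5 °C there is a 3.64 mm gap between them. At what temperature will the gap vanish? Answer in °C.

Gap closes when ΔL₁ + ΔL₂ = 3.64 mm = 3.64×10⁻³ m
(α₁L₁ + α₂L₂)ΔT = g
α₁L₁ + α₂L₂ = 1.2×10⁻⁵×2.433 + 44×10⁻⁷×0.6122 = 3.188968×10⁻⁵ m/K
ΔT = 3.64×10⁻³ / 3.188968×10⁻⁵ = 114.14 K
T = 14.5 + 114.14 = 128.64 °C

T = 129 °C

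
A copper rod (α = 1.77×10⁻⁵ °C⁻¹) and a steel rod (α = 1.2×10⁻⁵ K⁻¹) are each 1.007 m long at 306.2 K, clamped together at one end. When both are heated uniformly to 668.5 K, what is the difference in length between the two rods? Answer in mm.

ΔT = 362.3 K
copper: ΔL = 1.77×10⁻⁵ × 1.007 m × 362.3 = 6.4576×10⁻³ m = 6.4576 mm
steel: ΔL = 1.2×10⁻⁵ × 1.007 m × 362.3 = 4.3780×10⁻³ m = 4.3780 mm
difference = 6.4576 − 4.3780 = 2.0796 mm

2.08 mm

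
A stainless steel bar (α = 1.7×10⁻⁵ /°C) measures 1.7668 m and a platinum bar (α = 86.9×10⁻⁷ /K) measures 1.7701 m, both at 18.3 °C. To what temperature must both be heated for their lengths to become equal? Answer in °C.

T = 243.5 °C

L₁(1 + α₁ΔT) = L₂(1 + α₂ΔT) ⇒ ΔT = (L₂ − L₁)/(α₁L₁ − α₂L₂)
L₂ − L₁ = 1.7701 − 1.7668 = 3.30×10⁻³ m
α₁L₁ − α₂L₂ = 1.7×10⁻⁵×1.7668 − 86.9×10⁻⁷×1.7701 = 1.4653431×10⁻⁵ m/K
ΔT = 3.30×10⁻³ / 1.4653431×10⁻⁵ = 225.203 K
T = 18.3 + 225.203 = 243.503 °C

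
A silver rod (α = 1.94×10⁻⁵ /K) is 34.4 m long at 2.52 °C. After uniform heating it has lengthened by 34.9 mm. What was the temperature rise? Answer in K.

ΔL = αL₀ΔT ⇒ ΔT = ΔL / (αL₀)
ΔT = 34.9×10⁻³ m / (1.94×10⁻⁵ × 34.4 m) = 52.296 K

ΔT = 52.3 K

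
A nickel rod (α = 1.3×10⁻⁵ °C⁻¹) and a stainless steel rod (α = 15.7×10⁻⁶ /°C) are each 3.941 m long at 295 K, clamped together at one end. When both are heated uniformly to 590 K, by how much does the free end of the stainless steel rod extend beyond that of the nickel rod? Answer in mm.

ΔT = 295 K
nickel: ΔL = 1.3×10⁻⁵ × 3.941 m × 295 = 1.5114×10⁻² m = 15.114 mm
stainless steel: ΔL = 15.7×10⁻⁶ × 3.941 m × 295 = 1.8253×10⁻² m = 18.253 mm
difference = 18.253 − 15.114 = 3.139 mm

3.14 mm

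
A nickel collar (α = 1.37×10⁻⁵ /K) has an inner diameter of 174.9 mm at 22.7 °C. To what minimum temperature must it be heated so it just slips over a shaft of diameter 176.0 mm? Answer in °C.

T = 482 °C

Required Δd = 176.0 − 174.9 = 1.1 mm
Δd = αd₀ΔT ⇒ ΔT = Δd/(αd₀) = 1.1 / (1.37×10⁻⁵ × 174.9) = 459.07 K
T_min = 22.7 + 459.07 = 481.77 °C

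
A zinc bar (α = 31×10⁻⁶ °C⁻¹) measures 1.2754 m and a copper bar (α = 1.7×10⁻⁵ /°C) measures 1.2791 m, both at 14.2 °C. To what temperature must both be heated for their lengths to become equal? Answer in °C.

L₁(1 + α₁ΔT) = L₂(1 + α₂ΔT) ⇒ ΔT = (L₂ − L₁)/(α₁L₁ − α₂L₂)
L₂ − L₁ = 1.2791 − 1.2754 = 3.70×10⁻³ m
α₁L₁ − α₂L₂ = 31×10⁻⁶×1.2754 − 1.7×10⁻⁵×1.2791 = 1.77927×10⁻⁵ m/K
ΔT = 3.70×10⁻³ / 1.77927×10⁻⁵ = 207.950 K
T = 14.2 + 207.950 = 222.150 °C

T = 222.2 °C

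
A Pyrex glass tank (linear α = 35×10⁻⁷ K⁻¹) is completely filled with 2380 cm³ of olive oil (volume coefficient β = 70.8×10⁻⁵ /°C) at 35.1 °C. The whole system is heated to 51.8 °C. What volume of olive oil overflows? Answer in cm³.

The tank also expands: β_container ≈ 3α = 1.05×10⁻⁵ /K
Net overflow = V₀(β_liq − 3α_cont)ΔT
β − 3α = 7.08×10⁻⁴ − 1.05×10⁻⁵ = 6.975×10⁻⁴ /K; ΔT = 16.7 K
ΔV = 2380 × 6.975×10⁻⁴ × 16.7 = 27.7 cm³

27.7 cm³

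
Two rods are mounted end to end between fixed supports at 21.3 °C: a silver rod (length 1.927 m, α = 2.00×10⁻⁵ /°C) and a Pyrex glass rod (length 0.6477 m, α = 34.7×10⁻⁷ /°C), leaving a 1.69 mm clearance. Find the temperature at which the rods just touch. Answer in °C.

Gap closes when ΔL₁ + ΔL₂ = 1.69 mm = 1.69×10⁻³ m
(α₁L₁ + α₂L₂)ΔT = g
α₁L₁ + α₂L₂ = 2.00×10⁻⁵×1.927 + 34.7×10⁻⁷×0.6477 = 4.0787519×10⁻⁵ m/K
ΔT = 1.69×10⁻³ / 4.0787519×10⁻⁵ = 41.434 K
T = 21.3 + 41.434 = 62.734 °C

T = 62.7 °C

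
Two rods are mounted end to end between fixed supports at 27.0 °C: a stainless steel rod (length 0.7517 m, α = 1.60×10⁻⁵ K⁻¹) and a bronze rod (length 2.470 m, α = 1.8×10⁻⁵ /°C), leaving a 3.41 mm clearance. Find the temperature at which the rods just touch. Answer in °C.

α₁L₁ = 1.20272×10⁻⁵ m/K, α₂L₂ = 4.446×10⁻⁵ m/K → total 5.64872×10⁻⁵ m/K
ΔT = g/(α₁L₁+α₂L₂) = 3.41×10⁻³ / 5.64872×10⁻⁵ = 60.368 K
T = 27.0 + 60.368 = 87.368 °C

T = 87.4 °C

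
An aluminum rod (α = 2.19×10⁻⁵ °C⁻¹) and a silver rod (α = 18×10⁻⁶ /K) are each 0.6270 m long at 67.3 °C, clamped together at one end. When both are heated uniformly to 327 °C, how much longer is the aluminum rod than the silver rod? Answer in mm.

ΔT = 259.7 K
aluminum: ΔL = 2.19×10⁻⁵ × 0.6270 m × 259.7 = 3.5660×10⁻³ m = 3.5660 mm
silver: ΔL = 18×10⁻⁶ × 0.6270 m × 259.7 = 2.9310×10⁻³ m = 2.9310 mm
difference = 3.5660 − 2.9310 = 0.635 mm

0.635 mm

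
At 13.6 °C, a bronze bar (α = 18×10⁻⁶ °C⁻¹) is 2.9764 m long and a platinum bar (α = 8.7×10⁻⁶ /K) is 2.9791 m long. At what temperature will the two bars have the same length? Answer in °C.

T = 111.2 °C

L₁(1 + α₁ΔT) = L₂(1 + α₂ΔT) ⇒ ΔT = (L₂ − L₁)/(α₁L₁ − α₂L₂)
L₂ − L₁ = 2.9791 − 2.9764 = 2.70×10⁻³ m
α₁L₁ − α₂L₂ = 18×10⁻⁶×2.9764 − 8.7×10⁻⁶×2.9791 = 2.765703×10⁻⁵ m/K
ΔT = 2.70×10⁻³ / 2.765703×10⁻⁵ = 97.624 K
T = 13.6 + 97.624 = 111.224 °C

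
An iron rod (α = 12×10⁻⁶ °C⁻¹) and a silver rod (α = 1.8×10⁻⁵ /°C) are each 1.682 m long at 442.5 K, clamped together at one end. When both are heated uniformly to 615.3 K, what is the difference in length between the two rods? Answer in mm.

1.74 mm

ΔT = 172.8 K
iron: ΔL = 12×10⁻⁶ × 1.682 m × 172.8 = 3.4878×10⁻³ m = 3.4878 mm
silver: ΔL = 1.8×10⁻⁵ × 1.682 m × 172.8 = 5.2317×10⁻³ m = 5.2317 mm
difference = 5.2317 − 3.4878 = 1.7439 mm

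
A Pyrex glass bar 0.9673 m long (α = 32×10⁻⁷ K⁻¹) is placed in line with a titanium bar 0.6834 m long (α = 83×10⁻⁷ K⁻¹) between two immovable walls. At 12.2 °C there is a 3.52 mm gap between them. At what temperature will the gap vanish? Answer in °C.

T = 414 °C

α₁L₁ = 3.09536×10⁻⁶ m/K, α₂L₂ = 5.67222×10⁻⁶ m/K → total 8.76758×10⁻⁶ m/K
ΔT = g/(α₁L₁+α₂L₂) = 3.52×10⁻³ / 8.76758×10⁻⁶ = 401.48 K
T = 12.2 + 401.48 = 413.68 °C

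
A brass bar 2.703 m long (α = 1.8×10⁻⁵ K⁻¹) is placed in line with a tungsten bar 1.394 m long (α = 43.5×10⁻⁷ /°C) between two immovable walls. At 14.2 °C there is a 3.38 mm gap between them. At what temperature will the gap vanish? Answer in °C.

T = 76.0 °C

Gap closes when ΔL₁ + ΔL₂ = 3.38 mm = 3.38×10⁻³ m
(α₁L₁ + α₂L₂)ΔT = g
α₁L₁ + α₂L₂ = 1.8×10⁻⁵×2.703 + 43.5×10⁻⁷×1.394 = 5.47179×10⁻⁵ m/K
ΔT = 3.38×10⁻³ / 5.47179×10⁻⁵ = 61.771 K
T = 14.2 + 61.771 = 75.971 °C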